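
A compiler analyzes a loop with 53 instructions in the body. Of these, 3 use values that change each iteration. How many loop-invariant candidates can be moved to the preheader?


Invariant candidates = total - loop-dependent
= 53 - 3 = 50

50


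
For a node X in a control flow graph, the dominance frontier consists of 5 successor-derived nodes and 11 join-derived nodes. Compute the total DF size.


DF(X) = direct successor contributions + join point contributions
= 5 + 11 = 16

16


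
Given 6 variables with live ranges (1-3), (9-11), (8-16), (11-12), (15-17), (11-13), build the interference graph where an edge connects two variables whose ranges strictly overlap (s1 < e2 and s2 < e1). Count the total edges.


Check all pairs for overlapping intervals.
Two intervals (s1,e1) and (s2,e2) overlap if s1 < e2 and s2 < e1.
v0 (1-3) vs v1..v5: overlaps none -> 0
v1 (9-11) vs v2..v5: overlaps v2 -> 1
v2 (8-16) vs v3..v5: overlaps v3, v4, v5 -> 3
v3 (11-12) vs v4..v5: overlaps v5 -> 1
v4 (15-17) vs v5: overlaps none -> 0
Total overlapping pairs = 0 + 1 + 3 + 1 + 0 = 5

5


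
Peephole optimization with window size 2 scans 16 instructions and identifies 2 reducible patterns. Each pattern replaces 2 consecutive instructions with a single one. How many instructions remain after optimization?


Each match removes 1 instructions.
Total removed = 2 * 1 = 2
Remaining = 16 - 2 = 14

14


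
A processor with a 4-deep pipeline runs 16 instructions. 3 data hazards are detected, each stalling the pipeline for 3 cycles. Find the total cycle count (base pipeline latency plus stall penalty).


Base cycles = 4 + 16 - 1 = 19
Total stalls = 3 * 3 = 9
Total = 19 + 9 = 28

28


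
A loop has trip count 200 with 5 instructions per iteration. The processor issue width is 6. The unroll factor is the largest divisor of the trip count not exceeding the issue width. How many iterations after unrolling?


Largest divisor of 200 <= 6 is 5
New iterations = 200 / 5 = 40

40


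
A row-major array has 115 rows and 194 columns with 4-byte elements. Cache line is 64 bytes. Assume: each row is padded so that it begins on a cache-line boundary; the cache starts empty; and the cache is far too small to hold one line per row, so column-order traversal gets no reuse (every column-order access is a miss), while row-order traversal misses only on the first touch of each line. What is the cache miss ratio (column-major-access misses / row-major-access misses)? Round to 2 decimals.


Each row occupies 194 * 4 = 776 bytes and starts on a line boundary, so it spans ceil(776 / 64) = 13 cache lines.
Row-major traversal misses (one per line touched): 115 * ceil(194 * 4 / 64) = 1495
Column-major traversal misses (no reuse, every access misses): 115 * 194 = 22310
Ratio = 22310 / 1495 = 14.92

14.92


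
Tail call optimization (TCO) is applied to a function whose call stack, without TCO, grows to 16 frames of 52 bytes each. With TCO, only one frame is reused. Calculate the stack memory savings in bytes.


Without TCO: 16 * 52 = 832 bytes
With TCO: reuse 1 frame = 52 bytes
Savings = 832 - 52 = 780

780


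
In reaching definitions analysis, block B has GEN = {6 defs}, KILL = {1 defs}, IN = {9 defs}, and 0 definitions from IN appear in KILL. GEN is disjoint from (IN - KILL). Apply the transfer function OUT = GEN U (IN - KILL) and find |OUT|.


IN - KILL: 9 - 0 = 9 surviving definitions
OUT = GEN + surviving = 6 + 9 = 15

15


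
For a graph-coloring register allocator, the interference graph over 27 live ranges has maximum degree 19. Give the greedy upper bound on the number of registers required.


Greedy coloring never needs more than (max_degree + 1) colors: when coloring a vertex, at most max_degree neighbors are already colored.
Upper bound = 19 + 1 = 20

20


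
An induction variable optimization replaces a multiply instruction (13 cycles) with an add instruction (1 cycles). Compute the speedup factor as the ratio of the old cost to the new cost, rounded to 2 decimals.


Ratio = mult_cost / add_cost = 13 / 1 = 13.0

13.0


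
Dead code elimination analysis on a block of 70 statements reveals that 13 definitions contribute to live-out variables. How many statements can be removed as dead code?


Dead code = total statements - live definitions
= 70 - 13 = 57

57


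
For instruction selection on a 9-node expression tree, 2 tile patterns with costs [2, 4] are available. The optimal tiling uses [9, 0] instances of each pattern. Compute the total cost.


Total cost = sum(count_i * cost_i)
= 9*2 + 0*4
= 18

18


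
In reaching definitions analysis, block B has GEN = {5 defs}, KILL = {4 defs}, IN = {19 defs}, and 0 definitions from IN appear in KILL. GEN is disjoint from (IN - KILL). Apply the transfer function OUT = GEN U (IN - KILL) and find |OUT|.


IN - KILL: 19 - 0 = 19 surviving definitions
OUT = GEN + surviving = 5 + 19 = 24

24


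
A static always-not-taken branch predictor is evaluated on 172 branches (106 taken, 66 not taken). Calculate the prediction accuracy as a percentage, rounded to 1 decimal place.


Predictor: always-not-taken
Correct predictions = 66
Accuracy = 66 / 172 * 100 = 38.4%

38.4


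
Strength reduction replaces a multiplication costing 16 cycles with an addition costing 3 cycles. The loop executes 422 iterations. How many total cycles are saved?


Per-iteration saving = 16 - 3 = 13
Total saved = 422 * 13 = 5486

5486


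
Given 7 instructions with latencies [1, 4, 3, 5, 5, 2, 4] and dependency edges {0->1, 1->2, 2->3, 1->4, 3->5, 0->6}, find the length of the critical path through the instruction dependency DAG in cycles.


Compute longest path through dependency graph: dist(Ik) = max over predecessors of dist + latency(Ik).
dist(I0) = latency 1 = 1
dist(I1) = dist(I0) + 4 = 1 + 4 = 5
dist(I2) = dist(I1) + 3 = 5 + 3 = 8
dist(I3) = dist(I2) + 5 = 8 + 5 = 13
dist(I4) = dist(I1) + 5 = 5 + 5 = 10
dist(I5) = dist(I3) + 2 = 13 + 2 = 15
dist(I6) = dist(I0) + 4 = 1 + 4 = 5
Critical path = max dist = 15

15


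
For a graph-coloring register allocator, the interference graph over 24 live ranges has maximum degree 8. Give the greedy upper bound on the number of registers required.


Greedy coloring never needs more than (max_degree + 1) colors: when coloring a vertex, at most max_degree neighbors are already colored.
Upper bound = 8 + 1 = 9

9


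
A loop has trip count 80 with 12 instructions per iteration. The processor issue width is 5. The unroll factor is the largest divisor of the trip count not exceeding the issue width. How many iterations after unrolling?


Largest divisor of 80 <= 5 is 5
New iterations = 80 / 5 = 16

16


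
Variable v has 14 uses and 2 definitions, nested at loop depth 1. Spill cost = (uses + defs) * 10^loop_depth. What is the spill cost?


uses + defs = 14 + 2 = 16
10^1 = 10
Spill cost = 16 * 10 = 160

160


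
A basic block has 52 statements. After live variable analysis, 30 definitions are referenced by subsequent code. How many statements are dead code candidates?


Dead code = total statements - live definitions
= 52 - 30 = 22

22


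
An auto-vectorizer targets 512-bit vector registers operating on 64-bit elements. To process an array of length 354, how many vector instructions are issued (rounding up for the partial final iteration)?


Width = 512 / 64 = 8 elements per vector op
Iterations = ceil(354 / 8) = 45

45


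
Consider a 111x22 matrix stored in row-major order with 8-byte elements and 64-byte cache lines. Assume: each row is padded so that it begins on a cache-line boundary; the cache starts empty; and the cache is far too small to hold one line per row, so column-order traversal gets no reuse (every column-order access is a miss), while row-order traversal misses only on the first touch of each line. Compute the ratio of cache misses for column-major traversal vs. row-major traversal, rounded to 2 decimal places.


Each row occupies 22 * 8 = 176 bytes and starts on a line boundary, so it spans ceil(176 / 64) = 3 cache lines.
Row-major traversal misses (one per line touched): 111 * ceil(22 * 8 / 64) = 333
Column-major traversal misses (no reuse, every access misses): 111 * 22 = 2442
Ratio = 2442 / 333 = 7.33

7.33


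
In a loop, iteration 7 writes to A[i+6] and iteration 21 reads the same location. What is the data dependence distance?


Distance = read iteration - write iteration
= 21 - 7 = 14

14


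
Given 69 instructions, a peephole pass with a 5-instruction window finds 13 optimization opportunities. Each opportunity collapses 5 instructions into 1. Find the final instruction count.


Each match removes 4 instructions.
Total removed = 13 * 4 = 52
Remaining = 69 - 52 = 17

17


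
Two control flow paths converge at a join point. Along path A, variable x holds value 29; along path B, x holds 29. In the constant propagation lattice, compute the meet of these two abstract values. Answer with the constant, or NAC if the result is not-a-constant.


Meet operation: if both paths give the same constant, result is that constant; if they differ, result is NAC (not-a-constant).
Path A: 29, Path B: 29 -> equal
Result: constant -> 29

29


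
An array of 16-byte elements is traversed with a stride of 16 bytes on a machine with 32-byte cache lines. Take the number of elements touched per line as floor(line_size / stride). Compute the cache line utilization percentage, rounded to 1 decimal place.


Elements per cache line = floor(32 / 16) = 2
Bytes used = 2 * 16 = 32
Utilization = 32 / 32 * 100 = 100.0%

100.0


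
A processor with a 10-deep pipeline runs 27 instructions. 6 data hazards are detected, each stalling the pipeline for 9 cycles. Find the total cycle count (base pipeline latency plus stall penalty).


Base cycles = 10 + 27 - 1 = 36
Total stalls = 6 * 9 = 54
Total = 36 + 54 = 90

90


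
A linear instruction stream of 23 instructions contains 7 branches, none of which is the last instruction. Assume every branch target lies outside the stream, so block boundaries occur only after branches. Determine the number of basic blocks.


With no in-sequence branch targets, the leaders are the first instruction plus the instruction after each branch.
Number of basic blocks = branches + 1
= 7 + 1 = 8

8


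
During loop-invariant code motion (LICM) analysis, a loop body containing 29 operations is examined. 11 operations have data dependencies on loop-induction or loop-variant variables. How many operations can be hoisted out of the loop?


Invariant candidates = total - loop-dependent
= 29 - 11 = 18

18


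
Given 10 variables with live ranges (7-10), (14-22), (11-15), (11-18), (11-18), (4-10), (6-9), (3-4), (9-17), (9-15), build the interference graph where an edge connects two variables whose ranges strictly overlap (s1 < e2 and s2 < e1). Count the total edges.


Check all pairs for overlapping intervals.
Two intervals (s1,e1) and (s2,e2) overlap if s1 < e2 and s2 < e1.
v0 (7-10) vs v1..v9: overlaps v5, v6, v8, v9 -> 4
v1 (14-22) vs v2..v9: overlaps v2, v3, v4, v8, v9 -> 5
v2 (11-15) vs v3..v9: overlaps v3, v4, v8, v9 -> 4
v3 (11-18) vs v4..v9: overlaps v4, v8, v9 -> 3
v4 (11-18) vs v5..v9: overlaps v8, v9 -> 2
v5 (4-10) vs v6..v9: overlaps v6, v8, v9 -> 3
v6 (6-9) vs v7..v9: overlaps none -> 0
v7 (3-4) vs v8..v9: overlaps none -> 0
v8 (9-17) vs v9: overlaps v9 -> 1
Total overlapping pairs = 4 + 5 + 4 + 3 + 2 + 3 + 0 + 0 + 1 = 22

22


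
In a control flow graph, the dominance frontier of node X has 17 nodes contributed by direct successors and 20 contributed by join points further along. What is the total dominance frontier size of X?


DF(X) = direct successor contributions + join point contributions
= 17 + 20 = 37

37


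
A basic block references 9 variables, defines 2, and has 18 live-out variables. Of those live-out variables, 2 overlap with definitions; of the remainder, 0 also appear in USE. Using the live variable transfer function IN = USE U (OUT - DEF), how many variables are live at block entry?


OUT - DEF: 18 - 2 = 16
|IN| = |USE| + |OUT - DEF| - |USE ∩ (OUT - DEF)| = 9 + 16 - 0 = 25

25


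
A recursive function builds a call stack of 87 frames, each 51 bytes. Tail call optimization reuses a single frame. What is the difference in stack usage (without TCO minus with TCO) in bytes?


Without TCO: 87 * 51 = 4437 bytes
With TCO: reuse 1 frame = 51 bytes
Savings = 4437 - 51 = 4386

4386


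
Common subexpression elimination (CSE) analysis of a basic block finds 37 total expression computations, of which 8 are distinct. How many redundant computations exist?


CSE count = total expressions - unique expressions
= 37 - 8 = 29

29


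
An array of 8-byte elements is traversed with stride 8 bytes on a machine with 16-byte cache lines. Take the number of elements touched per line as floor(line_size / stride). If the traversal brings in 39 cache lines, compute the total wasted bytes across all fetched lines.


Elements per line = floor(16 / 8) = 2
Bytes used per line = 2 * 8 = 16
Wasted per line = 16 - 16 = 0
Total wasted = 0 * 39 = 0

0


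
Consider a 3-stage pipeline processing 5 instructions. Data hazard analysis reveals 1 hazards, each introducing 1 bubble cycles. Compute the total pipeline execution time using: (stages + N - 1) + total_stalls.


Base cycles = 3 + 5 - 1 = 7
Total stalls = 1 * 1 = 1
Total = 7 + 1 = 8

8


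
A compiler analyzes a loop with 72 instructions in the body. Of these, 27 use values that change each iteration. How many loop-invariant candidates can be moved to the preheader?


Invariant candidates = total - loop-dependent
= 72 - 27 = 45

45


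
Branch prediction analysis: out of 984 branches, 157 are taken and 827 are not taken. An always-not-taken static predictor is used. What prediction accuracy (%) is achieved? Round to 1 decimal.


Predictor: always-not-taken
Correct predictions = 827
Accuracy = 827 / 984 * 100 = 84.0%

84.0


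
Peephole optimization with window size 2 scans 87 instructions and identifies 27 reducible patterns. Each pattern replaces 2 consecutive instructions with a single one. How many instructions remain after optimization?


Each match removes 1 instructions.
Total removed = 27 * 1 = 27
Remaining = 87 - 27 = 60

60


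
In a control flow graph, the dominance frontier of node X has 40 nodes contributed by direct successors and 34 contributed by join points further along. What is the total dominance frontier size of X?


DF(X) = direct successor contributions + join point contributions
= 40 + 34 = 74

74


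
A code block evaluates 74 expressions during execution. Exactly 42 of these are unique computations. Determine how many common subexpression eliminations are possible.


CSE count = total expressions - unique expressions
= 74 - 42 = 32

32


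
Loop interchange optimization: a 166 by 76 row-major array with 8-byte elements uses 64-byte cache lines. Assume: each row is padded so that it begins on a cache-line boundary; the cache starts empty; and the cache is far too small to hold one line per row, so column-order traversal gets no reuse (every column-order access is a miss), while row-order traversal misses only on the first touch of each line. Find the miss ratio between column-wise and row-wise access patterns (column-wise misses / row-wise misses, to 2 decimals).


Each row occupies 76 * 8 = 608 bytes and starts on a line boundary, so it spans ceil(608 / 64) = 10 cache lines.
Row-major traversal misses (one per line touched): 166 * ceil(76 * 8 / 64) = 1660
Column-major traversal misses (no reuse, every access misses): 166 * 76 = 12616
Ratio = 12616 / 1660 = 7.6

7.6


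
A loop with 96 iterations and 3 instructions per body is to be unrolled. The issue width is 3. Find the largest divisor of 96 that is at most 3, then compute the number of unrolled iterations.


Largest divisor of 96 <= 3 is 3
New iterations = 96 / 3 = 32

32


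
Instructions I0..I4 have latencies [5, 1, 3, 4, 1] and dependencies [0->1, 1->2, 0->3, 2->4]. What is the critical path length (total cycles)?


Compute longest path through dependency graph: dist(Ik) = max over predecessors of dist + latency(Ik).
dist(I0) = latency 5 = 5
dist(I1) = dist(I0) + 1 = 5 + 1 = 6
dist(I2) = dist(I1) + 3 = 6 + 3 = 9
dist(I3) = dist(I0) + 4 = 5 + 4 = 9
dist(I4) = dist(I2) + 1 = 9 + 1 = 10
Critical path = max dist = 10

10


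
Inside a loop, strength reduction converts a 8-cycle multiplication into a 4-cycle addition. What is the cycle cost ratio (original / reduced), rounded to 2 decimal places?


Ratio = mult_cost / add_cost = 8 / 4 = 2.0

2.0


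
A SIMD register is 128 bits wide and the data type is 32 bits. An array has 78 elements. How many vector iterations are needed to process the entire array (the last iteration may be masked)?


Width = 128 / 32 = 4 elements per vector op
Iterations = ceil(78 / 4) = 20

20


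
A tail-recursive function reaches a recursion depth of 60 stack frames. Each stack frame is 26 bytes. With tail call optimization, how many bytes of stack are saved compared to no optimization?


Without TCO: 60 * 26 = 1560 bytes
With TCO: reuse 1 frame = 26 bytes
Savings = 1560 - 26 = 1534

1534


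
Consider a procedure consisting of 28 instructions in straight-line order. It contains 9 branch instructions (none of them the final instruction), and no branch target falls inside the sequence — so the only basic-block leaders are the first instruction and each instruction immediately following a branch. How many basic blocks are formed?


With no in-sequence branch targets, the leaders are the first instruction plus the instruction after each branch.
Number of basic blocks = branches + 1
= 9 + 1 = 10

10


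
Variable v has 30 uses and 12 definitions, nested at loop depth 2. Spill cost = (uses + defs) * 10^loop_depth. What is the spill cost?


uses + defs = 30 + 12 = 42
10^2 = 100
Spill cost = 42 * 100 = 4200

4200


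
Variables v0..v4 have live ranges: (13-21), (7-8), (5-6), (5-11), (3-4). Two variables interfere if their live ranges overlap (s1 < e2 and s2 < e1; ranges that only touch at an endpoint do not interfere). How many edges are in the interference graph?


Check all pairs for overlapping intervals.
Two intervals (s1,e1) and (s2,e2) overlap if s1 < e2 and s2 < e1.
v0 (13-21) vs v1..v4: overlaps none -> 0
v1 (7-8) vs v2..v4: overlaps v3 -> 1
v2 (5-6) vs v3..v4: overlaps v3 -> 1
v3 (5-11) vs v4: overlaps none -> 0
Total overlapping pairs = 0 + 1 + 1 + 0 = 2

2


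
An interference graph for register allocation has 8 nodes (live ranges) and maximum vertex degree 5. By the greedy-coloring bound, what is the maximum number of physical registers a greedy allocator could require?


Greedy coloring never needs more than (max_degree + 1) colors: when coloring a vertex, at most max_degree neighbors are already colored.
Upper bound = 5 + 1 = 6

6


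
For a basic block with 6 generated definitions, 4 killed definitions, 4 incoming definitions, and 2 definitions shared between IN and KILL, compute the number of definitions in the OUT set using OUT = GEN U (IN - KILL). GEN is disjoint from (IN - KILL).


IN - KILL: 4 - 2 = 2 surviving definitions
OUT = GEN + surviving = 6 + 2 = 8

8


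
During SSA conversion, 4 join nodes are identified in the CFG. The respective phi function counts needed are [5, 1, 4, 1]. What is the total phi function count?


Total phi functions = sum of phi functions at each join node
= 5 + 1 + 4 + 1 = 11

11


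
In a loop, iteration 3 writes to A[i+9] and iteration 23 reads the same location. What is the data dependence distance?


Distance = read iteration - write iteration
= 23 - 3 = 20

20


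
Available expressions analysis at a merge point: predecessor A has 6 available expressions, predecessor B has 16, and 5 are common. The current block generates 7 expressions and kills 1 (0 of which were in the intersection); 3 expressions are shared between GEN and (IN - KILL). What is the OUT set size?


IN = intersection of predecessors = 5
IN - KILL = 5 - 0 = 5
|OUT| = |GEN| + |IN - KILL| - |GEN ∩ (IN - KILL)| = 7 + 5 - 3 = 9

9


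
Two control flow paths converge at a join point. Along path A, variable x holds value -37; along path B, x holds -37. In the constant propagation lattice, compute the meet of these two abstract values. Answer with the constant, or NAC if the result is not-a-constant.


Meet operation: if both paths give the same constant, result is that constant; if they differ, result is NAC (not-a-constant).
Path A: -37, Path B: -37 -> equal
Result: constant -> -37

-37


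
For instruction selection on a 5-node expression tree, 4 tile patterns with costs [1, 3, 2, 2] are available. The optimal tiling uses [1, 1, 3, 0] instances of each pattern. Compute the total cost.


Total cost = sum(count_i * cost_i)
= 1*1 + 1*3 + 3*2 + 0*2
= 10

10


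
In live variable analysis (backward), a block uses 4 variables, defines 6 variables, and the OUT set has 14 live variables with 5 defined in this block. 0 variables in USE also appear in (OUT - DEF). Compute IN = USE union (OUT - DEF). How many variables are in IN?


OUT - DEF: 14 - 5 = 9
|IN| = |USE| + |OUT - DEF| - |USE ∩ (OUT - DEF)| = 4 + 9 - 0 = 13

13


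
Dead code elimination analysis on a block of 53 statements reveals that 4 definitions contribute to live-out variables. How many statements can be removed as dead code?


Dead code = total statements - live definitions
= 53 - 4 = 49

49


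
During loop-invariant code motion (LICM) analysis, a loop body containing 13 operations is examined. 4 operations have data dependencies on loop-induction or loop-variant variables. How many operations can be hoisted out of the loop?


Invariant candidates = total - loop-dependent
= 13 - 4 = 9

9


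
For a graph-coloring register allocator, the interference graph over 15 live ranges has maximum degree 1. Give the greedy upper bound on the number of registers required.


Greedy coloring never needs more than (max_degree + 1) colors: when coloring a vertex, at most max_degree neighbors are already colored.
Upper bound = 1 + 1 = 2

2


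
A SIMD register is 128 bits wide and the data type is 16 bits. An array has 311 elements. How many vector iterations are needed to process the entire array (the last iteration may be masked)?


Width = 128 / 16 = 8 elements per vector op
Iterations = ceil(311 / 8) = 39

39


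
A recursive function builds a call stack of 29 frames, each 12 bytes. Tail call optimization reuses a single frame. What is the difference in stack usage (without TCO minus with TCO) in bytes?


Without TCO: 29 * 12 = 348 bytes
With TCO: reuse 1 frame = 12 bytes
Savings = 348 - 12 = 336

336


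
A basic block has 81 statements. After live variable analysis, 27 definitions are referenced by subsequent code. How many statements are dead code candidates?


Dead code = total statements - live definitions
= 81 - 27 = 54

54


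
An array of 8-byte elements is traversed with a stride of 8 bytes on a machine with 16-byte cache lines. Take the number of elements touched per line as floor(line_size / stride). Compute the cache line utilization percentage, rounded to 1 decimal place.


Elements per cache line = floor(16 / 8) = 2
Bytes used = 2 * 8 = 16
Utilization = 16 / 16 * 100 = 100.0%

100.0


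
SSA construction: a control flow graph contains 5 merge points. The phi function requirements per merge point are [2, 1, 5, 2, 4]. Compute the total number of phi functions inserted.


Total phi functions = sum of phi functions at each join node
= 2 + 1 + 5 + 2 + 4 = 14

14


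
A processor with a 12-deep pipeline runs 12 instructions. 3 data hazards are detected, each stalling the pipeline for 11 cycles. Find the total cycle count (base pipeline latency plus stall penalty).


Base cycles = 12 + 12 - 1 = 23
Total stalls = 3 * 11 = 33
Total = 23 + 33 = 56

56


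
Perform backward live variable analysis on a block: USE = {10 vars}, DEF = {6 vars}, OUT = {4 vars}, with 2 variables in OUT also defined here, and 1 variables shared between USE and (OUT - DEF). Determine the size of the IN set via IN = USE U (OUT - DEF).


OUT - DEF: 4 - 2 = 2
|IN| = |USE| + |OUT - DEF| - |USE ∩ (OUT - DEF)| = 10 + 2 - 1 = 11

11


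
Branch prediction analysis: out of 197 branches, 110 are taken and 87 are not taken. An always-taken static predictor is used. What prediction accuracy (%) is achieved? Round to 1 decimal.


Predictor: always-taken
Correct predictions = 110
Accuracy = 110 / 197 * 100 = 55.8%

55.8


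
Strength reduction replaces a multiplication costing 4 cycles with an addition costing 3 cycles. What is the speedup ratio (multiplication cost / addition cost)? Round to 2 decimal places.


Ratio = mult_cost / add_cost = 4 / 3 = 1.33

1.33


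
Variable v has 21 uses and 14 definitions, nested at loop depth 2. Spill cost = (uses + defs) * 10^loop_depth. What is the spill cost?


uses + defs = 21 + 14 = 35
10^2 = 100
Spill cost = 35 * 100 = 3500

3500


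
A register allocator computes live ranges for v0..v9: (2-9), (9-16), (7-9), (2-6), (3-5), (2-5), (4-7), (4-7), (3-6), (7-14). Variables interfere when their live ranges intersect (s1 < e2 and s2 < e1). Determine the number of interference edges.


Check all pairs for overlapping intervals.
Two intervals (s1,e1) and (s2,e2) overlap if s1 < e2 and s2 < e1.
v0 (2-9) vs v1..v9: overlaps v2, v3, v4, v5, v6, v7, v8, v9 -> 8
v1 (9-16) vs v2..v9: overlaps v9 -> 1
v2 (7-9) vs v3..v9: overlaps v9 -> 1
v3 (2-6) vs v4..v9: overlaps v4, v5, v6, v7, v8 -> 5
v4 (3-5) vs v5..v9: overlaps v5, v6, v7, v8 -> 4
v5 (2-5) vs v6..v9: overlaps v6, v7, v8 -> 3
v6 (4-7) vs v7..v9: overlaps v7, v8 -> 2
v7 (4-7) vs v8..v9: overlaps v8 -> 1
v8 (3-6) vs v9: overlaps none -> 0
Total overlapping pairs = 8 + 1 + 1 + 5 + 4 + 3 + 2 + 1 + 0 = 25

25


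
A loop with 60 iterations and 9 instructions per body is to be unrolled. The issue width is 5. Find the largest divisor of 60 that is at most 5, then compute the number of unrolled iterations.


Largest divisor of 60 <= 5 is 5
New iterations = 60 / 5 = 12

12


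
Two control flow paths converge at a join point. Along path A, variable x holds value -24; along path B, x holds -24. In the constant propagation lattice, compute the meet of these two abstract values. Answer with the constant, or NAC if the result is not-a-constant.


Meet operation: if both paths give the same constant, result is that constant; if they differ, result is NAC (not-a-constant).
Path A: -24, Path B: -24 -> equal
Result: constant -> -24

-24


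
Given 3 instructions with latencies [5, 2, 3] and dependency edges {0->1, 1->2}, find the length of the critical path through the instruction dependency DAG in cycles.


Compute longest path through dependency graph: dist(Ik) = max over predecessors of dist + latency(Ik).
dist(I0) = latency 5 = 5
dist(I1) = dist(I0) + 2 = 5 + 2 = 7
dist(I2) = dist(I1) + 3 = 7 + 3 = 10
Critical path = max dist = 10

10


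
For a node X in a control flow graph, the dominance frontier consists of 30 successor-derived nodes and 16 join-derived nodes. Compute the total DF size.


DF(X) = direct successor contributions + join point contributions
= 30 + 16 = 46

46


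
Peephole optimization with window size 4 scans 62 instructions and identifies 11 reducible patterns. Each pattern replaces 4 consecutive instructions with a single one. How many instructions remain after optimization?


Each match removes 3 instructions.
Total removed = 11 * 3 = 33
Remaining = 62 - 33 = 29

29


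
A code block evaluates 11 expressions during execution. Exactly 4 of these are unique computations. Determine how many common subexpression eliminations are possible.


CSE count = total expressions - unique expressions
= 11 - 4 = 7

7


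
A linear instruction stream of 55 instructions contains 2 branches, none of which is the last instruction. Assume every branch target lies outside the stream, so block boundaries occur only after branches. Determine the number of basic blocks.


With no in-sequence branch targets, the leaders are the first instruction plus the instruction after each branch.
Number of basic blocks = branches + 1
= 2 + 1 = 3

3


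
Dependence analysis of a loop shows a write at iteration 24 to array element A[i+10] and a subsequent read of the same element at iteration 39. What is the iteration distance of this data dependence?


Distance = read iteration - write iteration
= 39 - 24 = 15

15


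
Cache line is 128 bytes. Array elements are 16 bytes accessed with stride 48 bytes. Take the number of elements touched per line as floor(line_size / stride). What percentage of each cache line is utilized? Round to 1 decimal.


Elements per cache line = floor(128 / 48) = 2
Bytes used = 2 * 16 = 32
Utilization = 32 / 128 * 100 = 25.0%

25.0


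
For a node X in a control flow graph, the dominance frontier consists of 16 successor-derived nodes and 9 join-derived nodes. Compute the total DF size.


DF(X) = direct successor contributions + join point contributions
= 16 + 9 = 25

25


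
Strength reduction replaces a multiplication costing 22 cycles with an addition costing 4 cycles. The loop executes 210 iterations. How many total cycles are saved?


Per-iteration saving = 22 - 4 = 18
Total saved = 210 * 18 = 3780

3780


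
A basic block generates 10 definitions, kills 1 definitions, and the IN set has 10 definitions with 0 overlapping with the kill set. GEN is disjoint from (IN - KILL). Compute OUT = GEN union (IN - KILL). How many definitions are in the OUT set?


IN - KILL: 10 - 0 = 10 surviving definitions
OUT = GEN + surviving = 10 + 10 = 20

20


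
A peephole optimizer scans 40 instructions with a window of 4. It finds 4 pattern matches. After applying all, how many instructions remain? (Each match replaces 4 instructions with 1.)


Each match removes 3 instructions.
Total removed = 4 * 3 = 12
Remaining = 40 - 12 = 28

28


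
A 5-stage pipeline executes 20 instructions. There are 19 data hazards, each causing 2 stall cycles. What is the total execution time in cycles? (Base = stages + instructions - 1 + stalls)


Base cycles = 5 + 20 - 1 = 24
Total stalls = 19 * 2 = 38
Total = 24 + 38 = 62

62


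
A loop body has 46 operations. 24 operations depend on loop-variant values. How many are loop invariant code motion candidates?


Invariant candidates = total - loop-dependent
= 46 - 24 = 22

22


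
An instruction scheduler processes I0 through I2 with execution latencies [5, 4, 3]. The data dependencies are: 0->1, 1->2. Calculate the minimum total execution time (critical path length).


Compute longest path through dependency graph: dist(Ik) = max over predecessors of dist + latency(Ik).
dist(I0) = latency 5 = 5
dist(I1) = dist(I0) + 4 = 5 + 4 = 9
dist(I2) = dist(I1) + 3 = 9 + 3 = 12
Critical path = max dist = 12

12


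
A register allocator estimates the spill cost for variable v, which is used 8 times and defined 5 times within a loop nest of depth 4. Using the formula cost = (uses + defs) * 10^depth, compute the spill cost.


uses + defs = 8 + 5 = 13
10^4 = 10000
Spill cost = 13 * 10000 = 130000

130000


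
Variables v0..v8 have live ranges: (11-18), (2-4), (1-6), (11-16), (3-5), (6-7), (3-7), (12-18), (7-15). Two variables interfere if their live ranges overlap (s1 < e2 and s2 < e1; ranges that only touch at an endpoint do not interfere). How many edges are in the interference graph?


Check all pairs for overlapping intervals.
Two intervals (s1,e1) and (s2,e2) overlap if s1 < e2 and s2 < e1.
v0 (11-18) vs v1..v8: overlaps v3, v7, v8 -> 3
v1 (2-4) vs v2..v8: overlaps v2, v4, v6 -> 3
v2 (1-6) vs v3..v8: overlaps v4, v6 -> 2
v3 (11-16) vs v4..v8: overlaps v7, v8 -> 2
v4 (3-5) vs v5..v8: overlaps v6 -> 1
v5 (6-7) vs v6..v8: overlaps v6 -> 1
v6 (3-7) vs v7..v8: overlaps none -> 0
v7 (12-18) vs v8: overlaps v8 -> 1
Total overlapping pairs = 3 + 3 + 2 + 2 + 1 + 1 + 0 + 1 = 13

13


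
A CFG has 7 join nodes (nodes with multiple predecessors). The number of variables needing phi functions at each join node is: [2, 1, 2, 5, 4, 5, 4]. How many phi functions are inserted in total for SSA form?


Total phi functions = sum of phi functions at each join node
= 2 + 1 + 2 + 5 + 4 + 5 + 4 = 23

23


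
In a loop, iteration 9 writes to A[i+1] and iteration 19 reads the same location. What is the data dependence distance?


Distance = read iteration - write iteration
= 19 - 9 = 10

10


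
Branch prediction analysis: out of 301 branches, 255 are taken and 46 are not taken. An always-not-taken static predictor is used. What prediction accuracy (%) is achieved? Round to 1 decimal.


Predictor: always-not-taken
Correct predictions = 46
Accuracy = 46 / 301 * 100 = 15.3%

15.3


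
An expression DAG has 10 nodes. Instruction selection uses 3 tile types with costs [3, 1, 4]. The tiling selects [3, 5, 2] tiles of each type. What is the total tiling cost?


Total cost = sum(count_i * cost_i)
= 3*3 + 5*1 + 2*4
= 22

22


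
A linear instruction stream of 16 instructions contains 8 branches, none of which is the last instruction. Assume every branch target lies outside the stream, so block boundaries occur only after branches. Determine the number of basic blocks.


With no in-sequence branch targets, the leaders are the first instruction plus the instruction after each branch.
Number of basic blocks = branches + 1
= 8 + 1 = 9

9


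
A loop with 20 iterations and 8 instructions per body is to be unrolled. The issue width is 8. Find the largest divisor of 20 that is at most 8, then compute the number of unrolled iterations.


Largest divisor of 20 <= 8 is 5
New iterations = 20 / 5 = 4

4


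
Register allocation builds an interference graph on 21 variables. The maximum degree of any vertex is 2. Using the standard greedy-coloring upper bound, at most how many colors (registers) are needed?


Greedy coloring never needs more than (max_degree + 1) colors: when coloring a vertex, at most max_degree neighbors are already colored.
Upper bound = 2 + 1 = 3

3


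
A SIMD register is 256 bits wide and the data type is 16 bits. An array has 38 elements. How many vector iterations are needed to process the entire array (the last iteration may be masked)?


Width = 256 / 16 = 16 elements per vector op
Iterations = ceil(38 / 16) = 3

3


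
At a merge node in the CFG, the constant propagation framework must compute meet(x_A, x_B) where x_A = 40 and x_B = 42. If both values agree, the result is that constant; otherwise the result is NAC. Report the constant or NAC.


Meet operation: if both paths give the same constant, result is that constant; if they differ, result is NAC (not-a-constant).
Path A: 40, Path B: 42 -> differ
Result: not-a-constant -> NAC

NAC


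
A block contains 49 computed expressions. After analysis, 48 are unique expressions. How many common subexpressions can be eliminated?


CSE count = total expressions - unique expressions
= 49 - 48 = 1

1


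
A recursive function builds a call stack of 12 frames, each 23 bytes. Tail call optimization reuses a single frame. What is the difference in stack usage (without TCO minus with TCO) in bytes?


Without TCO: 12 * 23 = 276 bytes
With TCO: reuse 1 frame = 23 bytes
Savings = 276 - 23 = 253

253


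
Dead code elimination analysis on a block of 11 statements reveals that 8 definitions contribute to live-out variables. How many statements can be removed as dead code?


Dead code = total statements - live definitions
= 11 - 8 = 3

3


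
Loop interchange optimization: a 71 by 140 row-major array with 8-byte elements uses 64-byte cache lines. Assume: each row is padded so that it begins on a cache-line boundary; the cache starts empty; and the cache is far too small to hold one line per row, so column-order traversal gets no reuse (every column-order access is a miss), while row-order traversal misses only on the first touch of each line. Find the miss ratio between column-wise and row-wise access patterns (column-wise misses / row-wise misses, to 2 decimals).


Each row occupies 140 * 8 = 1120 bytes and starts on a line boundary, so it spans ceil(1120 / 64) = 18 cache lines.
Row-major traversal misses (one per line touched): 71 * ceil(140 * 8 / 64) = 1278
Column-major traversal misses (no reuse, every access misses): 71 * 140 = 9940
Ratio = 9940 / 1278 = 7.78

7.78


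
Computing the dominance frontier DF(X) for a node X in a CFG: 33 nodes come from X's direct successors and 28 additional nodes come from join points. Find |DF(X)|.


DF(X) = direct successor contributions + join point contributions
= 33 + 28 = 61

61


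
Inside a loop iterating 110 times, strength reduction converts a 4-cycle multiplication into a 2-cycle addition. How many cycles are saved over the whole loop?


Per-iteration saving = 4 - 2 = 2
Total saved = 110 * 2 = 220

220


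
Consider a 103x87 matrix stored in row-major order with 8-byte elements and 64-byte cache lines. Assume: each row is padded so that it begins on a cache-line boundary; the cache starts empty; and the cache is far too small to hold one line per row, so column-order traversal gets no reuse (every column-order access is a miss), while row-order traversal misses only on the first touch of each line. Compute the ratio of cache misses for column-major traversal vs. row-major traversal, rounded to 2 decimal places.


Each row occupies 87 * 8 = 696 bytes and starts on a line boundary, so it spans ceil(696 / 64) = 11 cache lines.
Row-major traversal misses (one per line touched): 103 * ceil(87 * 8 / 64) = 1133
Column-major traversal misses (no reuse, every access misses): 103 * 87 = 8961
Ratio = 8961 / 1133 = 7.91

7.91


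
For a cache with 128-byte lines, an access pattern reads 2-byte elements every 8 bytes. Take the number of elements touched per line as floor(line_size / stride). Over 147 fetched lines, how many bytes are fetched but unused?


Elements per line = floor(128 / 8) = 16
Bytes used per line = 16 * 2 = 32
Wasted per line = 128 - 32 = 96
Total wasted = 96 * 147 = 14112

14112


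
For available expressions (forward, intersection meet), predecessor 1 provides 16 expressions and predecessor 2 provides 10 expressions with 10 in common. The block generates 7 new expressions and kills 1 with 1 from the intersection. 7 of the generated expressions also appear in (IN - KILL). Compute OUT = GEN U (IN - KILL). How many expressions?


IN = intersection of predecessors = 10
IN - KILL = 10 - 1 = 9
|OUT| = |GEN| + |IN - KILL| - |GEN ∩ (IN - KILL)| = 7 + 9 - 7 = 9

9


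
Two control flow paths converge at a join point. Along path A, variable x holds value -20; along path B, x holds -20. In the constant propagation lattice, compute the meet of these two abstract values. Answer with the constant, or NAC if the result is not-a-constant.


Meet operation: if both paths give the same constant, result is that constant; if they differ, result is NAC (not-a-constant).
Path A: -20, Path B: -20 -> equal
Result: constant -> -20

-20


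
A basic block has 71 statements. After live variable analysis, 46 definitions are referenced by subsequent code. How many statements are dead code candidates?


Dead code = total statements - live definitions
= 71 - 46 = 25

25


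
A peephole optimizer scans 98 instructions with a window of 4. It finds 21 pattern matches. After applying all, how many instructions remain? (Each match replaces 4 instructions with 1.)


Each match removes 3 instructions.
Total removed = 21 * 3 = 63
Remaining = 98 - 63 = 35

35


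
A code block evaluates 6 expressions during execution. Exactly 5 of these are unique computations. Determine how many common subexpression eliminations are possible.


CSE count = total expressions - unique expressions
= 6 - 5 = 1

1
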